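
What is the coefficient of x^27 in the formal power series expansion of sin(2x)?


The Maclaurin series is sin(t) = sum_{k>=0} (-1)^k t^(2k+1) / (2k+1)!, so substituting t = 2x, only odd powers of x are nonzero, with coefficient of x^(2k+1) equal to (-1)^k 2^(2k+1) / (2k+1)!.
Write 27 = 2*13 + 1, giving the coefficient (-1)^13 * 2^27 / 27! = -134217728/10888869450418352160768000000 = -16/1298054391195577640625.

-16/1298054391195577640625


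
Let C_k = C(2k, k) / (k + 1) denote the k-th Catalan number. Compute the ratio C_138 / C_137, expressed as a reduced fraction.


Using C_k = (2k)! / (k! (k+1)!), the ratio C_{k+1}/C_k simplifies to
C_{k+1}/C_k = [(2k+2)! / ((k+1)! (k+2)!)] * [k! (k+1)! / (2k)!]
 = (2k+2)(2k+1) / ((k+1)(k+2)) = 2(2k+1) / (k+2).
For k = 137: 2(2*137 + 1) / (137 + 2) = 550/139 = 550/139.

550/139


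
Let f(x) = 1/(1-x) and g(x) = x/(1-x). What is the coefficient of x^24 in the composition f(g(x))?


First simplify the composition: f(g(x)) = 1/(1 - x/(1-x)) = (1-x)/((1-x) - x) = (1-x)/(1-2x).
Now extract the coefficient. Write (1-x)/(1-2x) = 1/(1-2x) - x/(1-2x).
The coefficient of x^n in 1/(1-2x) is 2^n, and in x/(1-2x) is 2^(n-1) (for n >= 1).
So the coefficient of x^24 is 2^24 - 2^23 = 16777216 - 8388608 = 8388608.

8388608


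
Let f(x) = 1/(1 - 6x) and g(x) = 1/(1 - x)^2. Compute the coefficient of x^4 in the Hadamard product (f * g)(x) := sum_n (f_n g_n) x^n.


f has coefficients f_k = 6^k. For g = 1/(1 - x)^2 the coefficient is g_k = C(k + 1, 1) = k + 1. The Hadamard coefficient is (f * g)_k = 6^k * (k + 1).
For k = 4: 6^4 * 5 = 1296 * 5 = 6480.

6480


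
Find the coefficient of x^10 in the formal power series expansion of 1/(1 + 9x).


Write 1/(1 + c x) = 1/(1 - (-c) x) and apply the geometric-series identity
1/(1 - y) = sum_{k>=0} y^k to get 1/(1 + c x) = sum_{k>=0} (-c)^k x^k.
So the coefficient of x^k is (-c)^k = (-1)^k * c^k.
Here c = 9 and k = 10:
(-9)^10 = 1 * 3486784401 = 3486784401

3486784401


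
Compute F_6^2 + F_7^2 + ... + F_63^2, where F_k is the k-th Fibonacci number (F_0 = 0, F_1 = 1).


There is a standard identity sum_{k=0}^{N} F_k^2 = F_N * F_{N+1} (proved inductively from the telescoping relation F_k^2 = F_k F_{k+1} - F_{k-1} F_k). Then
sum_{k=6}^{63} F_k^2 = F_63 F_64 - F_5 F_6.
Computing: F_63 = 6557470319842, F_64 = 10610209857723, F_5 = 5, F_6 = 8.
Sum = 6557470319842 * 10610209857723 - 5 * 8 = 69576136229313582123839726.

69576136229313582123839726


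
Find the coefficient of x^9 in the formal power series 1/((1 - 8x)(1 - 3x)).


By partial fractions or Cauchy convolution:
The coefficient equals sum_{k=0}^{9} 8^k * 3^(9-k).
= 214736555

214736555


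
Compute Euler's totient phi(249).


phi(n) counts integers in [1, n] coprime to n. Using the multiplicative formula phi(n) = n * prod_{p | n} (1 - 1/p):
249 = 3 * 83, so
phi(249) = 249 * (1 - 1/3) * (1 - 1/83) = 164.

164


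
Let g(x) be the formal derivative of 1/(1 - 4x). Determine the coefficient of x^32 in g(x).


Differentiate termwise: d/dx sum_{k>=0} 4^k x^k = sum_{k>=1} k 4^k x^(k-1) = sum_{j>=0} (j+1) 4^(j+1) x^j.
Equivalently, d/dx [1/(1 - 4x)] = 4/(1 - 4x)^2.
For j = 32: 33 * 4^33 = 33 * 73786976294838206464 = 2434970217729660813312.

2434970217729660813312


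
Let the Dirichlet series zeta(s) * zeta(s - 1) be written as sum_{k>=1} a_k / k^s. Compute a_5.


Convolution gives a_k = sum_{d | k} d * 1 = sum_{d | k} d = sigma(k), the sum of positive divisors of k.
For k = 5, the divisors are 1, 5, so
sigma(5) = 1 + 5 = 6.

6


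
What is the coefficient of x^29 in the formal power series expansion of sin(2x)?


The Maclaurin series is sin(t) = sum_{k>=0} (-1)^k t^(2k+1) / (2k+1)!, so substituting t = 2x, only odd powers of x are nonzero, with coefficient of x^(2k+1) equal to (-1)^k 2^(2k+1) / (2k+1)!.
Write 29 = 2*14 + 1, giving the coefficient (-1)^14 * 2^29 / 29! = 536870912/8841761993739701954543616000000 = 16/263505041412702261046875.

16/263505041412702261046875


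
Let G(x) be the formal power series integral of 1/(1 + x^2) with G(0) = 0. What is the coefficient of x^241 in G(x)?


1/(1 + x^2) = sum_{j>=0} (-1)^j x^(2j). Integrating termwise with G(0) = 0:
G(x) = sum_{j>=0} (-1)^j x^(2j+1) / (2j+1) = arctan(x).
Only odd powers are nonzero. For x^241 write 241 = 2*120 + 1, giving
(-1)^120 / 241 = 1/241 = 1/241.

1/241


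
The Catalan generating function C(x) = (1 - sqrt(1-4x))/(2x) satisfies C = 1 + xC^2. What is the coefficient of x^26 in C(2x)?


Substituting x -> 2x scales the n-th coefficient by 2^n, so [x^26] C(2x) = 2^26 * C_26.
C_26 = C(2*26, 26)/(27) = 495918532948104/27 = 18367353072152.
So 2^26 * 18367353072152 = 67108864 * 18367353072152 = 1232612199359030755328.

1232612199359030755328


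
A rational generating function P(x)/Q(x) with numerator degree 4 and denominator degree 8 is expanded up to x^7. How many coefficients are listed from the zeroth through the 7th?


Expanding up to x^7 gives the coefficients for x^0, x^1, ..., x^7.
That is 7 + 1 = 8 coefficients in total.

8


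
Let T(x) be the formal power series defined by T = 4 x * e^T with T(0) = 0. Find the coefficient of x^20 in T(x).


Apply the Lagrange inversion formula: if T = 4 x * phi(T) with phi(t) = e^t, then
[x^n] T = 4^n * (1/n) [t^(n-1)] phi(t)^n = 4^n * (1/n) [t^(n-1)] e^(n t) = 4^n * (1/n) * n^(n-1) / (n-1)! = 4^n * n^(n-1) / n!.
When c = 1 this is the Cayley count of rooted labeled trees on n vertices, divided by n!.
For n = 20: 4^20 * 20^19 / 20! = 1099511627776 * 5242880000000000000000000/2432902008176640000 = 35184372088832000000000000000/14849255421.

35184372088832000000000000000/14849255421


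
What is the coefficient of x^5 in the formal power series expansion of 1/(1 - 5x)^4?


The general identity 1/(1 - c x)^r = sum_{k>=0} c^k C(k + r - 1, r - 1) x^k follows by substituting y = c x into 1/(1 - y)^r = sum_{k>=0} C(k + r - 1, r - 1) y^k.
For c = 5, r = 4, k = 5:
5^5 * C(8, 3) = 3125 * 56 = 175000.

175000


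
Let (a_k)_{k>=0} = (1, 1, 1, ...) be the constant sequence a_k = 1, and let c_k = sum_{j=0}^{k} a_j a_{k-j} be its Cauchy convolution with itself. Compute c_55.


Since a_j = 1 for all j >= 0, the convolution sum becomes
c_k = sum_{j=0}^{k} 1 * 1 = 1 * (k + 1).
Equivalently, the generating function of (a_k) is 1/(1 - x) and its square is 1/(1 - x)^2 = sum_{k>=0} 1(k + 1) x^k.
For k = 55: 1 * 56 = 56.

56


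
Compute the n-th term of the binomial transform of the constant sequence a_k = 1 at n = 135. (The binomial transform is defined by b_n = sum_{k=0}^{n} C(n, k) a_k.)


With a_k = 1 for all k, b_n = sum_{k=0}^{n} C(n, k) = 2^n by the binomial theorem.
For n = 135: 2^135 = 43556142965880123323311949751266331066368.

43556142965880123323311949751266331066368


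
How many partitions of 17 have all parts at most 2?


Using the generating function (1-x)^(-1)(1-x^2)^(-1),
the coefficient of x^17 counts these restricted partitions.
Result = 9

9


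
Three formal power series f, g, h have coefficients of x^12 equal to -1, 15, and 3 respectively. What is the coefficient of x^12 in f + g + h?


Series addition is componentwise:
-1 + 15 + 3
= 17

17


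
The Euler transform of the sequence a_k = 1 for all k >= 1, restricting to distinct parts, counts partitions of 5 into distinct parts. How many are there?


Partitions of 5 into distinct parts can be computed via generating function.
Product (1+x)(1+x^2)(1+x^3)...
The coefficient of x^5 = 3

3


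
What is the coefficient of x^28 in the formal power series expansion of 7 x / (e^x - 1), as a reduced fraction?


The exponential generating function for Bernoulli numbers is
x / (e^x - 1) = sum_{k>=0} B_k x^k / k!.
So the coefficient of x^28 in 7 x / (e^x - 1) is 7 B_28 / 28!.
Computing: B_28 = -23749461029/870, 28! = 304888344611713860501504000000, giving
7 * -23749461029/870 / 304888344611713860501504000000 = -3392780147/5413323669636552217067520000000.

-3392780147/5413323669636552217067520000000


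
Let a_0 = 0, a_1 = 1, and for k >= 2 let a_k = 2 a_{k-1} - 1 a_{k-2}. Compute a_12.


Iterating the recurrence forward:
a_0 = 0
a_1 = 1
a_2 = 2*1 - 1*0 = 2
a_3 = 2*2 - 1*1 = 3
a_4 = 2*3 - 1*2 = 4
a_5 = 2*4 - 1*3 = 5
a_6 = 2*5 - 1*4 = 6
a_7 = 2*6 - 1*5 = 7
a_8 = 2*7 - 1*6 = 8
a_9 = 2*8 - 1*7 = 9
a_10 = 2*9 - 1*8 = 10
a_11 = 2*10 - 1*9 = 11
a_12 = 2*11 - 1*10 = 12
So a_12 = 12.

12


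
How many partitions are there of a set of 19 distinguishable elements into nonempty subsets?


Bell_19 can be computed from the Bell triangle or from Dobinski's identity Bell_n = (1/e) * sum_{k>=0} k^n / k!.
Computing Bell_19 = 5832742205057.

5832742205057


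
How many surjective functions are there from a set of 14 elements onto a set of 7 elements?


By inclusion-exclusion on which target elements are missed, the number of surjections from an n-set onto a k-set is
surj(n, k) = sum_{j=0}^{k} (-1)^j C(k, j) (k - j)^n.
Equivalently surj(n, k) = k! * S(n, k), where S(n, k) is the Stirling number of the second kind.
For n = 14, k = 7:
S(14, 7) = 49329280, so
surj = 7! * 49329280 = 5040 * 49329280 = 248619571200.

248619571200


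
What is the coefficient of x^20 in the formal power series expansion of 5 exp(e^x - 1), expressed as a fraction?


exp(e^x - 1) is the exponential generating function for the Bell numbers Bell_k: exp(e^x - 1) = sum_{k>=0} Bell_k x^k / k!.
So the coefficient of x^20 in 5 exp(e^x - 1) is 5 Bell_20 / 20!.
Computing: Bell_20 = 51724158235372 and 20! = 2432902008176640000, giving
5 * 51724158235372/2432902008176640000 = 263898766507/2482553069568000.

263898766507/2482553069568000


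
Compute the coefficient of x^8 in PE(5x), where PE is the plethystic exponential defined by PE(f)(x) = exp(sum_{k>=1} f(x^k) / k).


With f(x) = 5x, the exponent is sum_{k>=1} 5 x^k / k = 5 * (-ln(1 - x)). Exponentiating:
PE(5x) = exp(-5 ln(1 - x)) = 1/(1 - x)^5.
By the negative binomial expansion, [x^n] 1/(1 - x)^5 = C(n + 4, 4).
For n = 8: C(12, 4) = 495.

495


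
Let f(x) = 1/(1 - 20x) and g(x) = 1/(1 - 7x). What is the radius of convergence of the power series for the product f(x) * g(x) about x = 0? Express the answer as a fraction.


The radius of 1/(1 - 20x) is 1/20 (nearest singularity at x = 1/20), and the radius of 1/(1 - 7x) is 1/7.
The product f(x)*g(x) = 1/((1 - 20x)(1 - 7x)) has singularities at both 1/20 and 1/7, so its radius of convergence is the distance to the nearest one:
min(1/20, 1/7) = 1/20.

1/20


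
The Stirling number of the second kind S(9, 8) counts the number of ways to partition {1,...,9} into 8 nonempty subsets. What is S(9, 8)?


Using the explicit formula S(n,k) = (1/k!) sum_{j=0}^{k} (-1)^(k-j) C(k,j) j^n:
S(9, 8) = 36
Equivalently, S(n,k) is n! times the coefficient of x^n in the EGF (e^x - 1)^k / k!.

36


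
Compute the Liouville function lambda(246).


The Liouville function is lambda(k) = (-1)^Omega(k), where Omega(k) counts the prime factors of k with multiplicity.
Factoring: 246 = 2 * 3 * 41, so Omega(246) = 3.
lambda(246) = (-1)^3 = -1.

-1


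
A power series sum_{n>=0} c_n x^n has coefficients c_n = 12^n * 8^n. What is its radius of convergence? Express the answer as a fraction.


By the root test (Cauchy-Hadamard), the radius is R = 1 / limsup_n |c_n|^(1/n).
Here |c_n|^(1/n) = (12^n * 8^n)^(1/n) = 12 * 8 = 96 for all n.
So R = 1/96 = 1/96.

1/96


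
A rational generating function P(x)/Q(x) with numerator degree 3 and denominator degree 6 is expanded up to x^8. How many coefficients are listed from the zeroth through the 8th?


Expanding up to x^8 gives the coefficients for x^0, x^1, ..., x^8.
That is 8 + 1 = 9 coefficients in total.

9


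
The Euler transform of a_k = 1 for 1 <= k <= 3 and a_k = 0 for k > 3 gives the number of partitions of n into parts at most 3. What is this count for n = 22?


Partitions of 22 into parts at most 3:
Using generating function (1-x)^(-1)(1-x^2)^(-1)(1-x^3)^(-1),
the coefficient of x^22 = 52

52


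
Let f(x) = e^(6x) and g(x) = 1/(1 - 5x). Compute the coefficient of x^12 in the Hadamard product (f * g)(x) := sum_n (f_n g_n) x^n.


Expanding: f_k = 6^k/k! (from e^(6x)) and g_k = 5^k (from 1/(1 - 5x)). So the Hadamard coefficient (f * g)_k = 6^k 5^k / k! = (30)^k / k!.
For k = 12: 30^12/12! = 531441000000000000/479001600 = 85429687500/77.

85429687500/77


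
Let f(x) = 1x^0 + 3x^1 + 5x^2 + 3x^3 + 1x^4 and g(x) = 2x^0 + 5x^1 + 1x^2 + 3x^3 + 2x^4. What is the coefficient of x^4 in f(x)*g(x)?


Cauchy product at x^4:
1*2 + 3*3 + 5*1 + 3*5 + 1*2
= 33

33


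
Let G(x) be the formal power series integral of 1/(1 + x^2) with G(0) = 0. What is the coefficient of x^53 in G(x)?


1/(1 + x^2) = sum_{j>=0} (-1)^j x^(2j). Integrating termwise with G(0) = 0:
G(x) = sum_{j>=0} (-1)^j x^(2j+1) / (2j+1) = arctan(x).
Only odd powers are nonzero. For x^53 write 53 = 2*26 + 1, giving
(-1)^26 / 53 = 1/53 = 1/53.

1/53


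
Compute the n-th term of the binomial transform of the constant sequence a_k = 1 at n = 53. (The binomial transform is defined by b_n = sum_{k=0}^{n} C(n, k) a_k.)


With a_k = 1 for all k, b_n = sum_{k=0}^{n} C(n, k) = 2^n by the binomial theorem.
For n = 53: 2^53 = 9007199254740992.

9007199254740992


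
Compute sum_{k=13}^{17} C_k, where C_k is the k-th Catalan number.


C_13 through C_17: 742900, 2674440, 9694845, 35357670, 129644790
Sum = 742900 + 2674440 + 9694845 + 35357670 + 129644790
= 178114645

178114645


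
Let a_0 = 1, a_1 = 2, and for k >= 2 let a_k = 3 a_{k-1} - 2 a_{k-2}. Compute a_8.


Iterating the recurrence forward:
a_0 = 1
a_1 = 2
a_2 = 3*2 - 2*1 = 4
a_3 = 3*4 - 2*2 = 8
a_4 = 3*8 - 2*4 = 16
a_5 = 3*16 - 2*8 = 32
a_6 = 3*32 - 2*16 = 64
a_7 = 3*64 - 2*32 = 128
a_8 = 3*128 - 2*64 = 256
So a_8 = 256.

256


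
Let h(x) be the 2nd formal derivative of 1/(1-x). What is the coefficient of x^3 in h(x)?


Differentiating 2 times: d^2/dx^2 [1/(1-x)] = 2!/(1-x)^3.
The expansion 1/(1-x)^3 = sum_{k>=0} C(k+2, 2) x^k, so the coefficient of x^n in 2!/(1-x)^3 is 2! * C(n+2, 2).
For n = 3: 2 * C(5, 2) = 2 * 10 = 20

20


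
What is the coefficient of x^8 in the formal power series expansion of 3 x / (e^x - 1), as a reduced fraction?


The exponential generating function for Bernoulli numbers is
x / (e^x - 1) = sum_{k>=0} B_k x^k / k!.
So the coefficient of x^8 in 3 x / (e^x - 1) is 3 B_8 / 8!.
Computing: B_8 = -1/30, 8! = 40320, giving
3 * -1/30 / 40320 = -1/403200.

-1/403200


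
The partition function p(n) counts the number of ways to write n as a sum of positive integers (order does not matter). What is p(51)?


Using the generating function prod_{k>=1} 1/(1-x^k), we compute p(51).
By dynamic programming over parts 1 through 51:
p(51) = 239943

239943


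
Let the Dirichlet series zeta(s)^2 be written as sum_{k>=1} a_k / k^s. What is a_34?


The Dirichlet convolution of the constant function 1 with itself gives (1 * 1)(k) = sum_{d | k} 1 = d(k), the number of positive divisors of k.
Since zeta(s) = sum_{k>=1} 1/k^s, we have zeta(s)^2 = sum_{k>=1} d(k)/k^s, so a_k = d(k).
For k = 34: the divisors are 1, 2, 17, 34.
Count = 4.

4


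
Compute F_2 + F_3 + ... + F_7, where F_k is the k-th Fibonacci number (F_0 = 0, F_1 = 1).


Use the identity sum_{k=0}^{N} F_k = F_{N+2} - 1 (which follows from F_{k+2} - F_{k+1} = F_k). Then
sum_{k=2}^{7} F_k = (F_{9} - 1) - (F_{3} - 1) = F_{9} - F_{3}.
Computing: F_{9} = 34, F_{3} = 2, so
Sum = 34 - 2 = 32.

32


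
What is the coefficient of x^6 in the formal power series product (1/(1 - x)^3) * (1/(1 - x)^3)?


Combine the factors: (1/(1 - x)^3) * (1/(1 - x)^3) = 1/(1 - x)^6.
Then use 1/(1 - x)^r = sum_{k>=0} C(k + r - 1, r - 1) x^k with r = 6 and k = 6:
C(11, 5) = 462.

462


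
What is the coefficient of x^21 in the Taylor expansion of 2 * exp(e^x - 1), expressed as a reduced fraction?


exp(e^x - 1) = sum_{k>=0} Bell_k x^k / k!, where Bell_k is the k-th Bell number.
So the coefficient of x^21 is 2 * Bell_21 / 21!.
Computing: Bell_21 = 474869816156751 and 21! = 51090942171709440000, giving
2 * 474869816156751/51090942171709440000 = 158289938718917/8515157028618240000.

158289938718917/8515157028618240000


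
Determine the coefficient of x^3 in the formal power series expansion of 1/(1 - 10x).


The geometric series identity gives 1/(1 - c x) = sum_{k>=0} c^k x^k, so the coefficient of x^k is c^k.
Here c = 10 and k = 3.
Computing: 10^3 = 1000

1000


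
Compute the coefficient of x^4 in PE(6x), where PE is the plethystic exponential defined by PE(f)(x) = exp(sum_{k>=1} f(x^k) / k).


With f(x) = 6x, the exponent is sum_{k>=1} 6 x^k / k = 6 * (-ln(1 - x)). Exponentiating:
PE(6x) = exp(-6 ln(1 - x)) = 1/(1 - x)^6.
By the negative binomial expansion, [x^n] 1/(1 - x)^6 = C(n + 5, 5).
For n = 4: C(9, 5) = 126.

126


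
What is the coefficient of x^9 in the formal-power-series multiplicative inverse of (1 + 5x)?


The inverse is 1/(1 + 5x). Apply the geometric identity 1/(1 - y) = sum_{k>=0} y^k with y = -5x:
1/(1 + 5x) = sum_{k>=0} (-5)^k x^k.
So the coefficient of x^9 is (-5)^9 = -1953125.

-1953125


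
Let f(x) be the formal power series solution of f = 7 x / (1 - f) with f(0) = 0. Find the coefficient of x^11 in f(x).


Apply Lagrange inversion: f = 7 x * phi(f) with phi(t) = 1/(1 - t), so
[x^n] f = 7^n * (1/n) [t^(n-1)] phi(t)^n = 7^n * (1/n) [t^(n-1)] (1 - t)^(-n) = 7^n * (1/n) C(2n - 2, n - 1) = 7^n * C_{n-1}.
For n = 11: C_10 = C(20, 10) / 11 = 184756/11 = 16796.
With the 7^11 = 1977326743 factor, the coefficient is 1977326743 * 16796 = 33211179975428.

33211179975428


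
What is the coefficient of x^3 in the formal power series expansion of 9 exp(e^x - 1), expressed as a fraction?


exp(e^x - 1) is the exponential generating function for the Bell numbers Bell_k: exp(e^x - 1) = sum_{k>=0} Bell_k x^k / k!.
So the coefficient of x^3 in 9 exp(e^x - 1) is 9 Bell_3 / 3!.
Computing: Bell_3 = 5 and 3! = 6, giving
9 * 5/6 = 15/2.

15/2


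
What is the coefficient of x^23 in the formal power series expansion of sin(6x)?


The Maclaurin series is sin(t) = sum_{k>=0} (-1)^k t^(2k+1) / (2k+1)!, so substituting t = 6x, only odd powers of x are nonzero, with coefficient of x^(2k+1) equal to (-1)^k 6^(2k+1) / (2k+1)!.
Write 23 = 2*11 + 1, giving the coefficient (-1)^11 * 6^23 / 23! = -789730223053602816/25852016738884976640000 = -76527504/2505147019375.

-76527504/2505147019375


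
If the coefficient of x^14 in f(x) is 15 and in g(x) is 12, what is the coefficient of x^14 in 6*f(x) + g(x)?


Scalar multiplication scales coefficients: 6 * 15 = 90.
Then add the g coefficient: 90 + 12
= 102

102


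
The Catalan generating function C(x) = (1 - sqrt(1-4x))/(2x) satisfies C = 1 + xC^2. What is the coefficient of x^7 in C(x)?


Substituting x -> x scales the n-th coefficient by 1, so [x^7] C(x) = C_7.
C_7 = C(2*7, 7)/(8) = 3432/8 = 429.
= 429.

429


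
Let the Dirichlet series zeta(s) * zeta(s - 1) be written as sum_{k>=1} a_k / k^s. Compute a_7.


Convolution gives a_k = sum_{d | k} d * 1 = sum_{d | k} d = sigma(k), the sum of positive divisors of k.
For k = 7, the divisors are 1, 7, so
sigma(7) = 1 + 7 = 8.

8


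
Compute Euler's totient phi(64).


phi(n) counts integers in [1, n] coprime to n. Using the multiplicative formula phi(n) = n * prod_{p | n} (1 - 1/p):
64 = 2^6, so
phi(64) = 64 * (1 - 1/2) = 32.

32


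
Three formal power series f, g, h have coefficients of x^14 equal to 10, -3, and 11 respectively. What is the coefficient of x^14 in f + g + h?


Series addition is componentwise:
10 + -3 + 11
= 18

18


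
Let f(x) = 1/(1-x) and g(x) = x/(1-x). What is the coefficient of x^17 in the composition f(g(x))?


First simplify the composition: f(g(x)) = 1/(1 - x/(1-x)) = (1-x)/((1-x) - x) = (1-x)/(1-2x).
Now extract the coefficient. Write (1-x)/(1-2x) = 1/(1-2x) - x/(1-2x).
The coefficient of x^n in 1/(1-2x) is 2^n, and in x/(1-2x) is 2^(n-1) (for n >= 1).
So the coefficient of x^17 is 2^17 - 2^16 = 131072 - 65536 = 65536.

65536


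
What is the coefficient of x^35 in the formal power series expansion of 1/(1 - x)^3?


The negative binomial / multiset identity is
1/(1 - x)^r = sum_{k>=0} C(k + r - 1, r - 1) x^k.
Here r = 3 and k = 35, so the coefficient is
C(35 + 2, 2) = C(37, 2)
= 666

666


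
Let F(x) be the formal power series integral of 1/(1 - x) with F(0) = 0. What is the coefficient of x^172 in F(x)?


1/(1 - x) = sum_{k>=0} x^k. Integrating termwise and using F(0) = 0 gives
F(x) = sum_{k>=0} x^(k+1) / (k+1) = sum_{m>=1} x^m / m = -ln(1 - x).
So the coefficient of x^172 is 1/172 = 1/172.

1/172


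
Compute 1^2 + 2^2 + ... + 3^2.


This power sum has a closed form given by Faulhaber's formula
sum_{k=1}^{m} k^p = (1 / (p + 1)) * sum_{j=0}^{p} C(p + 1, j) B_j m^(p + 1 - j),
but for small m direct computation is fastest:
1 + 4 + 9 = 14.

14


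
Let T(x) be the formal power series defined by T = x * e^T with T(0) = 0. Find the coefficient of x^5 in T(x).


Apply the Lagrange inversion formula: if T = x * phi(T) with phi(t) = e^t, then
[x^n] T = (1/n) [t^(n-1)] phi(t)^n = (1/n) [t^(n-1)] e^(n t) = (1/n) * n^(n-1) / (n-1)! = n^(n-1) / n!.
When c = 1 this is the Cayley count of rooted labeled trees on n vertices, divided by n!.
For n = 5: 5^4 / 5! = 625/120 = 125/24.

125/24


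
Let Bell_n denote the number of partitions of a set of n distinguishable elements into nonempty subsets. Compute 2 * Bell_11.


Bell_11 can be computed from the Bell triangle or from Dobinski's identity Bell_n = (1/e) * sum_{k>=0} k^n / k!.
Computing Bell_11 = 678570.
Then 2 * 678570 = 1357140.

1357140


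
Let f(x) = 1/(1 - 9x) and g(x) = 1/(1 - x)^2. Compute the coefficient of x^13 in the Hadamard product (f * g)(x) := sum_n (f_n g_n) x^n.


f has coefficients f_k = 9^k. For g = 1/(1 - x)^2 the coefficient is g_k = C(k + 1, 1) = k + 1. The Hadamard coefficient is (f * g)_k = 9^k * (k + 1).
For k = 13: 9^13 * 14 = 2541865828329 * 14 = 35586121596606.

35586121596606


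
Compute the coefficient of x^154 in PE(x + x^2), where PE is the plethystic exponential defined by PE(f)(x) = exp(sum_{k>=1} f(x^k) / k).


With f(x) = x + x^2, the exponent is sum_{k>=1} (x^k + x^(2k)) / k = -ln(1 - x) - ln(1 - x^2). Exponentiating:
PE(x + x^2) = 1 / ((1 - x)(1 - x^2)).
This is the generating function for partitions of n into parts of size 1 or 2. The number of 2's can be any j in 0..77, and the rest are 1's, so
[x^154] = floor(154/2) + 1 = 78.

78


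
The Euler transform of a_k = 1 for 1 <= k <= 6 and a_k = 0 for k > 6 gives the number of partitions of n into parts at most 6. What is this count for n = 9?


Partitions of 9 into parts at most 6:
Using generating function (1-x)^(-1)(1-x^2)^(-1)...(1-x^6)^(-1),
the coefficient of x^9 = 26

26


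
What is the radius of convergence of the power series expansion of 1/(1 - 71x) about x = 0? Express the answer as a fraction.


Expanding 1/(1 - 71x) = sum_{k>=0} 71^k x^k, the series converges when |71x| < 1, i.e., |x| < 1/71.
So the radius of convergence is 1/71 = 1/71.

1/71


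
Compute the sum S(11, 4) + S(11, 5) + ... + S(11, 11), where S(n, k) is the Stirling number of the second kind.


By definition, S(n, k) counts partitions of an n-set into exactly k nonempty blocks.
Computing row n = 11 for k = 4..11:
S(11, k): 145750, 246730, 179487, 63987, 11880, 1155, 55, 1
Sum = 649045.

649045


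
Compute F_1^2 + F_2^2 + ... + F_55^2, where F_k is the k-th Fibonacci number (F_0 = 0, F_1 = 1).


There is a standard identity sum_{k=0}^{N} F_k^2 = F_N * F_{N+1} (proved inductively from the telescoping relation F_k^2 = F_k F_{k+1} - F_{k-1} F_k). Then
sum_{k=1}^{55} F_k^2 = F_55 F_56 - F_0 F_1.
Computing: F_55 = 139583862445, F_56 = 225851433717, F_0 = 0, F_1 = 1.
Sum = 139583862445 * 225851433717 - 0 * 1 = 31525215456959763058065.

31525215456959763058065


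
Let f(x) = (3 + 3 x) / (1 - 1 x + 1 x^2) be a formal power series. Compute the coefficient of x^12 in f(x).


Write f(x) = sum_{k>=0} a_k x^k. Multiplying both sides by 1 - 1 x + 1 x^2 gives
(1 - 1 x + 1 x^2) sum_{k>=0} a_k x^k = 3 + 3 x.
Matching coefficients:
 x^0: a_0 = 3
 x^1: a_1 - 1 a_0 = 3  =>  a_1 = 1*3 + 3 = 6
 x^k (k >= 2): a_k = 1 a_{k-1} - 1 a_{k-2}.
Iterating: a_2 = 3, a_3 = -3, a_4 = -6, a_5 = -3, a_6 = 3, a_7 = 6, a_8 = 3, a_9 = -3, a_10 = -6, a_11 = -3, a_12 = 3.
So the coefficient of x^12 is 3.

3


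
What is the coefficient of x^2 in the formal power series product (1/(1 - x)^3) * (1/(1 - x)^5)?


Combine the factors: (1/(1 - x)^3) * (1/(1 - x)^5) = 1/(1 - x)^8.
Then use 1/(1 - x)^r = sum_{k>=0} C(k + r - 1, r - 1) x^k with r = 8 and k = 2:
C(9, 7) = 36.

36


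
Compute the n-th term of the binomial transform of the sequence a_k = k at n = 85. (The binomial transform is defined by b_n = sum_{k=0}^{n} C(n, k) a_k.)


With a_k = k, b_n = sum_{k=0}^{n} C(n, k) k. Using k * C(n, k) = n * C(n-1, k-1) gives b_n = n * sum_{k>=1} C(n-1, k-1) = n * 2^(n-1).
For n = 85: 85 * 2^84 = 85 * 19342813113834066795298816 = 1644139114675895677600399360.

1644139114675895677600399360


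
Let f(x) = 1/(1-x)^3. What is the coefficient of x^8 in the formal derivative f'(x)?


Differentiate: d/dx [ 1/(1-x)^r ] = r / (1-x)^(r+1).
Here r = 3, so f'(x) = 3 / (1-x)^4.
The expansion of 1/(1-x)^(r+1) has coefficient of x^n equal to C(n+r, r).
So the coefficient of x^8 in f'(x) is
3 * C(11, 3) = 3 * 165 = 495

495


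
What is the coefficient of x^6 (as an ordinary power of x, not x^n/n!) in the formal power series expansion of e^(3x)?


The exponential series is e^y = sum_{k>=0} y^k / k!. Substituting y = 3x gives
e^(3x) = sum_{k>=0} 3^k x^k / k!.
So the coefficient of x^n is a^n/n! with a = 3, n = 6:
3^6 / 6! = 729/720 = 81/80

81/80


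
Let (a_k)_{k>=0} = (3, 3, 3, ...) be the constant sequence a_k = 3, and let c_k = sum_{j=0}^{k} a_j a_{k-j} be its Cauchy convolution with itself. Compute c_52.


Since a_j = 3 for all j >= 0, the convolution sum becomes
c_k = sum_{j=0}^{k} 3 * 3 = 9 * (k + 1).
Equivalently, the generating function of (a_k) is 3/(1 - x) and its square is 9/(1 - x)^2 = sum_{k>=0} 9(k + 1) x^k.
For k = 52: 9 * 53 = 477.

477


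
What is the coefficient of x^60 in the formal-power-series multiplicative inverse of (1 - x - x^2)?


Let the inverse be f(x) = sum_{k>=0} a_k x^k. From f(x) * (1 - x - x^2) = 1 and matching coefficients:
 x^0: a_0 = 1.
 x^1: a_1 - a_0 = 0, so a_1 = 1.
 x^k (k >= 2): a_k - a_{k-1} - a_{k-2} = 0, i.e. a_k = a_{k-1} + a_{k-2}.
This is the Fibonacci-type recurrence shifted so that a_0 = a_1 = 1.
Iterating: a_0=1, a_1=1, a_2=2, a_3=3, a_4=5, a_5=8, a_6=13, a_7=21, a_8=34, a_9=55, ...
a_60 = 2504730781961.

2504730781961


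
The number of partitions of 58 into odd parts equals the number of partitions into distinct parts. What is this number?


Computing partitions of 58 into odd parts (1, 3, 5, ...):
Using the generating function prod_{k>=0} 1/(1-x^(2k+1)),
the count is 8808

8808


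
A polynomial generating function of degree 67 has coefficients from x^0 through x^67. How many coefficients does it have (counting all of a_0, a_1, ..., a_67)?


A polynomial of degree 67 takes the form a_0 + a_1 x + ... + a_67 x^67.
The number of coefficients is 67 + 1 = 68.

68


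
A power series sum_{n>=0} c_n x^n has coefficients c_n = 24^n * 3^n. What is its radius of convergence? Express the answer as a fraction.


By the root test (Cauchy-Hadamard), the radius is R = 1 / limsup_n |c_n|^(1/n).
Here |c_n|^(1/n) = (24^n * 3^n)^(1/n) = 24 * 3 = 72 for all n.
So R = 1/72 = 1/72.

1/72


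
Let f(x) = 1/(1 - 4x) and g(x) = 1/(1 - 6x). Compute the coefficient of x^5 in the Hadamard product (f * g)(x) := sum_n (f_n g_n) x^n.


f has coefficients f_k = 4^k and g has coefficients g_k = 6^k, so the Hadamard product has coefficient (f*g)_k = 4^k * 6^k = 24^k.
For k = 5: 24^5 = 7962624.

7962624


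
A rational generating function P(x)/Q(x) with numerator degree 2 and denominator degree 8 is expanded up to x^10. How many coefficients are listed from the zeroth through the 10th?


Expanding up to x^10 gives the coefficients for x^0, x^1, ..., x^10.
That is 10 + 1 = 11 coefficients in total.

11


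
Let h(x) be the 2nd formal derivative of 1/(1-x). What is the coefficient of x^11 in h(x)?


Differentiating 2 times: d^2/dx^2 [1/(1-x)] = 2!/(1-x)^3.
The expansion 1/(1-x)^3 = sum_{k>=0} C(k+2, 2) x^k, so the coefficient of x^n in 2!/(1-x)^3 is 2! * C(n+2, 2).
For n = 11: 2 * C(13, 2) = 2 * 78 = 156

156


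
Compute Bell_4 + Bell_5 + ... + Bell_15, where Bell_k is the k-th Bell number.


Recall Bell_k counts set partitions of a k-set (with Bell_0 = 1 by convention).
Bell_4 through Bell_15: 15, 52, 203, 877, 4140, 21147, 115975, 678570, 4213597, 27644437, 190899322, 1382958545
Sum = 15 + 52 + 203 + 877 + 4140 + 21147 + 115975 + 678570 + 4213597 + 27644437 + 190899322 + 1382958545 = 1606536880.

1606536880


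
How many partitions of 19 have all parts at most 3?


Using the generating function (1-x)^(-1)(1-x^2)^(-1)(1-x^3)^(-1),
the coefficient of x^19 counts these restricted partitions.
Result = 40

40


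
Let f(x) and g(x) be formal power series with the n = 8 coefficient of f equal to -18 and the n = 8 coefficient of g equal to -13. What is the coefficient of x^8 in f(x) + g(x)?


Addition of formal power series is termwise.
The coefficient of x^8 in f + g = -18 + -13
= -31

-31


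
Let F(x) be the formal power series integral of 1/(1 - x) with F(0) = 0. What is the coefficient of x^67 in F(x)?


1/(1 - x) = sum_{k>=0} x^k. Integrating termwise and using F(0) = 0 gives
F(x) = sum_{k>=0} x^(k+1) / (k+1) = sum_{m>=1} x^m / m = -ln(1 - x).
So the coefficient of x^67 is 1/67 = 1/67.

1/67


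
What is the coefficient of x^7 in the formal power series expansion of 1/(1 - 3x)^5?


The general identity 1/(1 - c x)^r = sum_{k>=0} c^k C(k + r - 1, r - 1) x^k follows by substituting y = c x into 1/(1 - y)^r = sum_{k>=0} C(k + r - 1, r - 1) y^k.
For c = 3, r = 5, k = 7:
3^7 * C(11, 4) = 2187 * 330 = 721710.

721710


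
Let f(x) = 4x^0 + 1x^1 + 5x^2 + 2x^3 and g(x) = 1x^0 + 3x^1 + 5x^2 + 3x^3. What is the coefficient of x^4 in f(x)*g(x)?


Cauchy product at x^4:
1*3 + 5*5 + 2*3
= 34

34


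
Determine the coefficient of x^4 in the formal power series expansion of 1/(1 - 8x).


The geometric series identity gives 1/(1 - c x) = sum_{k>=0} c^k x^k, so the coefficient of x^k is c^k.
Here c = 8 and k = 4.
Computing: 8^4 = 4096

4096


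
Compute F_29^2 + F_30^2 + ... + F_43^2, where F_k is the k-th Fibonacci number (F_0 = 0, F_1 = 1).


There is a standard identity sum_{k=0}^{N} F_k^2 = F_N * F_{N+1} (proved inductively from the telescoping relation F_k^2 = F_k F_{k+1} - F_{k-1} F_k). Then
sum_{k=29}^{43} F_k^2 = F_43 F_44 - F_28 F_29.
Computing: F_43 = 433494437, F_44 = 701408733, F_28 = 317811, F_29 = 514229.
Sum = 433494437 * 701408733 - 317811 * 514229 = 304056620391085602.

304056620391085602


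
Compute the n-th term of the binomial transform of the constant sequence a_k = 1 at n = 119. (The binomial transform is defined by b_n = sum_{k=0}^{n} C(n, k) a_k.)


With a_k = 1 for all k, b_n = sum_{k=0}^{n} C(n, k) = 2^n by the binomial theorem.
For n = 119: 2^119 = 664613997892457936451903530140172288.

664613997892457936451903530140172288


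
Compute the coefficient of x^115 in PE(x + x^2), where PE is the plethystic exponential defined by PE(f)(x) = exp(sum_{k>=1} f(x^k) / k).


With f(x) = x + x^2, the exponent is sum_{k>=1} (x^k + x^(2k)) / k = -ln(1 - x) - ln(1 - x^2). Exponentiating:
PE(x + x^2) = 1 / ((1 - x)(1 - x^2)).
This is the generating function for partitions of n into parts of size 1 or 2. The number of 2's can be any j in 0..57, and the rest are 1's, so
[x^115] = floor(115/2) + 1 = 58.

58


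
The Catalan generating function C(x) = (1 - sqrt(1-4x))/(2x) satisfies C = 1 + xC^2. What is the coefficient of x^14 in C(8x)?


Substituting x -> 8x scales the n-th coefficient by 8^n, so [x^14] C(8x) = 8^14 * C_14.
C_14 = C(2*14, 14)/(15) = 40116600/15 = 2674440.
So 8^14 * 2674440 = 4398046511104 * 2674440 = 11762311511156981760.

11762311511156981760


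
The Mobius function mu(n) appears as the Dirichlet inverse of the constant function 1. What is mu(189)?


189 has a squared prime factor, so mu(189) = 0.
Factorization reveals a repeated prime.

0


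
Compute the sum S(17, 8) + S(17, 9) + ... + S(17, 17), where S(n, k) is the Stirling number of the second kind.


By definition, S(n, k) counts partitions of an n-set into exactly k nonempty blocks.
Computing row n = 17 for k = 8..17:
S(17, k): 20415995028, 9528822303, 2758334150, 512060978, 62022324, 4910178, 249900, 7820, 136, 1
Sum = 33282402818.

33282402818


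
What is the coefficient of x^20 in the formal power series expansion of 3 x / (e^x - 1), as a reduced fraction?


The exponential generating function for Bernoulli numbers is
x / (e^x - 1) = sum_{k>=0} B_k x^k / k!.
So the coefficient of x^20 in 3 x / (e^x - 1) is 3 B_20 / 20!.
Computing: B_20 = -174611/330, 20! = 2432902008176640000, giving
3 * -174611/330 / 2432902008176640000 = -174611/267619220899430400000.

-174611/267619220899430400000


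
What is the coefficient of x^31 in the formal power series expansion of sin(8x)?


The Maclaurin series is sin(t) = sum_{k>=0} (-1)^k t^(2k+1) / (2k+1)!, so substituting t = 8x, only odd powers of x are nonzero, with coefficient of x^(2k+1) equal to (-1)^k 8^(2k+1) / (2k+1)!.
Write 31 = 2*15 + 1, giving the coefficient (-1)^15 * 8^31 / 31! = -9903520314283042199192993792/8222838654177922817725562880000000 = -147573952589676412928/122529844256906551386796875.

-147573952589676412928/122529844256906551386796875


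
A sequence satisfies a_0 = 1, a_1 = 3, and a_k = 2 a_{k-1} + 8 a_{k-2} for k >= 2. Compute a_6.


The characteristic equation is t^2 - 2 t - 8 = 0, with roots r_1 = 4 and r_2 = -2 (so c_1 = r_1 + r_2, c_2 = -r_1 r_2 as required).
One can use the closed form a_n = A r_1^n + B r_2^n, but direct iteration is more reliable:
a_0 = 1, a_1 = 3, a_2 = 14, a_3 = 52, a_4 = 216, a_5 = 848, a_6 = 3424.
So a_6 = 3424.

3424


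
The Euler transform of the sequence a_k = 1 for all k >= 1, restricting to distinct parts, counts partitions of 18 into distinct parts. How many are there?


Partitions of 18 into distinct parts can be computed via generating function.
Product (1+x)(1+x^2)(1+x^3)...
The coefficient of x^18 = 46

46


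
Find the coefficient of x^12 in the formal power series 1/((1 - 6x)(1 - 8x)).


By partial fractions or Cauchy convolution:
The coefficient equals sum_{k=0}^{12} 6^k * 8^(12-k).
= 268347559936

268347559936


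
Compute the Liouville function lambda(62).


The Liouville function is lambda(k) = (-1)^Omega(k), where Omega(k) counts the prime factors of k with multiplicity.
Factoring: 62 = 2 * 31, so Omega(62) = 2.
lambda(62) = (-1)^2 = 1.

1


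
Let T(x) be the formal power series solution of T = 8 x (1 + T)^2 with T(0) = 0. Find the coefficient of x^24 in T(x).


Apply the Lagrange inversion formula: if T = 8 x * phi(T) with phi(t) = (1 + t)^2, then [x^n] T = 8^n * (1/n) [t^(n-1)] phi(t)^n = 8^n * (1/n) [t^(n-1)] (1 + t)^(2n) = 8^n * (1/n) C(2n, n-1).
Using the identity C(2n, n-1) = C(2n, n) * n / (n+1), the unscaled factor equals C(2n, n) / (n+1) = C_n, the n-th Catalan number.
For n = 24: C_24 = C(48, 24) / 25 = 32247603683100/25 = 1289904147324.
With the 8^24 = 4722366482869645213696 factor, the coefficient is 4722366482869645213696 * 1289904147324 = 6091400111437406562014936646549504.

6091400111437406562014936646549504


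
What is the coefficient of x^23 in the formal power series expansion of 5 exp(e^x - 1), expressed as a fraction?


exp(e^x - 1) is the exponential generating function for the Bell numbers Bell_k: exp(e^x - 1) = sum_{k>=0} Bell_k x^k / k!.
So the coefficient of x^23 in 5 exp(e^x - 1) is 5 Bell_23 / 23!.
Computing: Bell_23 = 44152005855084346 and 23! = 25852016738884976640000, giving
5 * 44152005855084346/25852016738884976640000 = 22076002927542173/2585201673888497664000.

22076002927542173/2585201673888497664000


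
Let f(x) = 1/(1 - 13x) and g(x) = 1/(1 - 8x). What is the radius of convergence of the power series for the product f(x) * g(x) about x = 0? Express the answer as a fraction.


The radius of 1/(1 - 13x) is 1/13 (nearest singularity at x = 1/13), and the radius of 1/(1 - 8x) is 1/8.
The product f(x)*g(x) = 1/((1 - 13x)(1 - 8x)) has singularities at both 1/13 and 1/8, so its radius of convergence is the distance to the nearest one:
min(1/13, 1/8) = 1/13.

1/13


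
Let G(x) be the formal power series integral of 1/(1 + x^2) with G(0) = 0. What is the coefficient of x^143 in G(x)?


1/(1 + x^2) = sum_{j>=0} (-1)^j x^(2j). Integrating termwise with G(0) = 0:
G(x) = sum_{j>=0} (-1)^j x^(2j+1) / (2j+1) = arctan(x).
Only odd powers are nonzero. For x^143 write 143 = 2*71 + 1, giving
(-1)^71 / 143 = -1/143 = -1/143.

-1/143


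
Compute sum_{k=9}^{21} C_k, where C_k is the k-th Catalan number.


C_9 through C_21: 4862, 16796, 58786, 208012, 742900, 2674440, 9694845, 35357670, 129644790, 477638700, 1767263190, 6564120420, 24466267020
Sum = 4862 + 16796 + 58786 + 208012 + 742900 + 2674440 + 9694845 + 35357670 + 129644790 + 477638700 + 1767263190 + 6564120420 + 24466267020
= 33453692431

33453692431


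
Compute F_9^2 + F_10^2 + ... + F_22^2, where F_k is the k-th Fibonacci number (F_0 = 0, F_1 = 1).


There is a standard identity sum_{k=0}^{N} F_k^2 = F_N * F_{N+1} (proved inductively from the telescoping relation F_k^2 = F_k F_{k+1} - F_{k-1} F_k). Then
sum_{k=9}^{22} F_k^2 = F_22 F_23 - F_8 F_9.
Computing: F_22 = 17711, F_23 = 28657, F_8 = 21, F_9 = 34.
Sum = 17711 * 28657 - 21 * 34 = 507543413.

507543413


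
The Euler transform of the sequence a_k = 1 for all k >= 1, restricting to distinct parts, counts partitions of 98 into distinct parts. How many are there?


Partitions of 98 into distinct parts can be computed via generating function.
Product (1+x)(1+x^2)(1+x^3)...
The coefficient of x^98 = 376256

376256


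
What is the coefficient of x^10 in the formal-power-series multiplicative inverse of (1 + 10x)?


The inverse is 1/(1 + 10x). Apply the geometric identity 1/(1 - y) = sum_{k>=0} y^k with y = -10x:
1/(1 + 10x) = sum_{k>=0} (-10)^k x^k.
So the coefficient of x^10 is (-10)^10 = 10000000000.

10000000000


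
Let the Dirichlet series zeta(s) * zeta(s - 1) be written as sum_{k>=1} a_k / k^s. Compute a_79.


Convolution gives a_k = sum_{d | k} d * 1 = sum_{d | k} d = sigma(k), the sum of positive divisors of k.
For k = 79, the divisors are 1, 79, so
sigma(79) = 1 + 79 = 80.

80


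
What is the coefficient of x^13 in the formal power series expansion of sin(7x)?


The Maclaurin series is sin(t) = sum_{k>=0} (-1)^k t^(2k+1) / (2k+1)!, so substituting t = 7x, only odd powers of x are nonzero, with coefficient of x^(2k+1) equal to (-1)^k 7^(2k+1) / (2k+1)!.
Write 13 = 2*6 + 1, giving the coefficient (-1)^6 * 7^13 / 13! = 96889010407/6227020800 = 13841287201/889574400.

13841287201/889574400


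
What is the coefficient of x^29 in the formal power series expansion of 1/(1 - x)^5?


The negative binomial / multiset identity is
1/(1 - x)^r = sum_{k>=0} C(k + r - 1, r - 1) x^k.
Here r = 5 and k = 29, so the coefficient is
C(29 + 4, 4) = C(33, 4)
= 40920

40920


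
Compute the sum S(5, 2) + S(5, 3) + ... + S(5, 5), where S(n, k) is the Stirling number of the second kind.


By definition, S(n, k) counts partitions of an n-set into exactly k nonempty blocks.
Computing row n = 5 for k = 2..5:
S(5, k): 15, 25, 10, 1
Sum = 51.

51


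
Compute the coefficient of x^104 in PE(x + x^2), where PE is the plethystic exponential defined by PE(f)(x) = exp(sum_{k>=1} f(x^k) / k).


With f(x) = x + x^2, the exponent is sum_{k>=1} (x^k + x^(2k)) / k = -ln(1 - x) - ln(1 - x^2). Exponentiating:
PE(x + x^2) = 1 / ((1 - x)(1 - x^2)).
This is the generating function for partitions of n into parts of size 1 or 2. The number of 2's can be any j in 0..52, and the rest are 1's, so
[x^104] = floor(104/2) + 1 = 53.

53
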